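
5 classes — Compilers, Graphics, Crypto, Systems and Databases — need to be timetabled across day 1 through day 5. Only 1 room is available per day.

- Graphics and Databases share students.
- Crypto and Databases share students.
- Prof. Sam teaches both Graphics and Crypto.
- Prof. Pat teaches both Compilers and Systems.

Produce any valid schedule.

Crypto in day 3; Databases in day 5; Systems in day 4; Compilers in day 1; Graphics in day 2

Checking: Compilers(day 1) != Systems(day 4); Graphics(day 2) != Databases(day 5); Crypto(day 3) != Databases(day 5); Graphics(day 2) != Crypto(day 3); max 1 per day (cap 1).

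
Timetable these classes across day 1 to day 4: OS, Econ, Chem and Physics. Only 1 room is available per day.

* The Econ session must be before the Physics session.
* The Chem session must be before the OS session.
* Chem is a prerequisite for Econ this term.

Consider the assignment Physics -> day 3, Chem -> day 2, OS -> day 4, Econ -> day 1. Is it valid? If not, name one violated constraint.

No — it violates: Chem is a prerequisite for Econ this term

Only 1 room is available per day — holds.
The Econ session must be before the Physics session — holds.
Chem is a prerequisite for Econ this term — violated.
The Chem session must be before the OS session — holds.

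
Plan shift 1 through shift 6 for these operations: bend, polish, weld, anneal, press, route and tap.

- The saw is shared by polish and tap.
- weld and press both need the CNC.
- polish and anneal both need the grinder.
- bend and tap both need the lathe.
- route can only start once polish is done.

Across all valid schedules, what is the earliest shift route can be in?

shift 2

Precedence pushes route to at least shift 2.
route at shift 2 is achievable: anneal -> shift 2; press -> shift 2; polish -> shift 1; weld -> shift 1; bend -> shift 1; tap -> shift 2; route -> shift 2.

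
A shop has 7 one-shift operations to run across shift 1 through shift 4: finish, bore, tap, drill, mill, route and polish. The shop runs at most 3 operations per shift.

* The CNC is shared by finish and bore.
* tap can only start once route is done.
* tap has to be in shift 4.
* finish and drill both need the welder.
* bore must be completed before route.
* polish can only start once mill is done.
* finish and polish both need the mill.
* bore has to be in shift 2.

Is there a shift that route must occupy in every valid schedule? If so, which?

bore is fixed at shift 2 and must come before route, so route is at least shift 3.
tap is fixed at shift 4 and must come after route, so route is at most shift 3.
So route must be shift 3.

shift 3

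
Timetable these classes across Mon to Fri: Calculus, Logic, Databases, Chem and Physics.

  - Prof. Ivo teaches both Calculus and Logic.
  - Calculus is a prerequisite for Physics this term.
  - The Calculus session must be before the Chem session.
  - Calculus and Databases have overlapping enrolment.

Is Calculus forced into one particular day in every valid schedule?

Calculus can be Mon (e.g. Chem=Tue, Physics=Tue, Logic=Tue, Databases=Tue, Calculus=Mon) or Tue (e.g. Logic in Mon, Physics in Wed, Chem in Wed, Databases in Mon, Calculus in Tue).

No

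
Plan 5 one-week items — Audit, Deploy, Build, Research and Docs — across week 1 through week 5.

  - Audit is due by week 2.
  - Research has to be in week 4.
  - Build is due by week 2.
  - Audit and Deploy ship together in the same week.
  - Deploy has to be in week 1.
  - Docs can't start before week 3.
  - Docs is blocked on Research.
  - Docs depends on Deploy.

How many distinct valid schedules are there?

2

Enumerating: Research in week 4; Docs in week 5; Deploy in week 1; Build in week 1; Audit in week 1 | Build=week 2, Deploy=week 1, Audit=week 1, Research=week 4, Docs=week 5.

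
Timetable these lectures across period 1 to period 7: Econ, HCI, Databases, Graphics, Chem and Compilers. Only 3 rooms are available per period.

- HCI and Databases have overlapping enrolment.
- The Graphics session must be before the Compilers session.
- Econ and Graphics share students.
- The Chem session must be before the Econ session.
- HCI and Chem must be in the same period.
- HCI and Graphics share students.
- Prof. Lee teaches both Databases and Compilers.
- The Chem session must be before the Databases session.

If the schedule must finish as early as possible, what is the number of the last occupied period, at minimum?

The precedence chain requires at least 2 distinct periods.
With at most 3 per period and 6 lectures, at least 2 periods are needed.
Could 2 periods be enough, i.e. nothing placed later than period 2? No: Compilers must come after Graphics (at period 1 or later) → {period 2}; Graphics must come before Compilers (at period 2 or earlier) → {period 1}; Econ must come after Chem (at period 1 or later) → {period 2}; Chem must come before Econ (at period 2 or earlier) → {period 1}; HCI must be in the same period as Chem (in {period 1}) → {period 1}; Graphics can't share with HCI (period 1) → nothing is left.
So 2 periods is not enough.
3 works (last occupied period: period 3): for example Databases=period 2; Graphics=period 2; HCI=period 1; Chem=period 1; Compilers=period 3; Econ=period 3.

period 3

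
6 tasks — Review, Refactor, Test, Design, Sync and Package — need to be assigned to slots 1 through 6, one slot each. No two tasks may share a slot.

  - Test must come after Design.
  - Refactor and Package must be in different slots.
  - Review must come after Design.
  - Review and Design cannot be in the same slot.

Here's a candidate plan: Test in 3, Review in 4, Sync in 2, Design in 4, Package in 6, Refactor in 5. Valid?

No — it violates: Review and Design cannot be in the same slot

No two tasks may share a slot — violated.
Review and Design cannot be in the same slot — violated.
Test must come after Design — violated.
Refactor and Package must be in different slots — holds.
Review must come after Design — violated.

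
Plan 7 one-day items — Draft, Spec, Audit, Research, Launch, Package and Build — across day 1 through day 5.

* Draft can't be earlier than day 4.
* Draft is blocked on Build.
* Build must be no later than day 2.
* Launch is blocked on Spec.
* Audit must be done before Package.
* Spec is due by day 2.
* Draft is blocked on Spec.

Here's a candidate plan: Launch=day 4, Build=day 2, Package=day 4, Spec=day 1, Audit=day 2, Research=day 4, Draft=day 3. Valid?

No — it violates: Draft can't be earlier than day 4

Draft is blocked on Spec — holds.
Audit must be done before Package — holds.
Launch is blocked on Spec — holds.
Draft can't be earlier than day 4 — violated.
Spec is due by day 2 — holds.
Draft is blocked on Build — holds.
Build must be no later than day 2 — holds.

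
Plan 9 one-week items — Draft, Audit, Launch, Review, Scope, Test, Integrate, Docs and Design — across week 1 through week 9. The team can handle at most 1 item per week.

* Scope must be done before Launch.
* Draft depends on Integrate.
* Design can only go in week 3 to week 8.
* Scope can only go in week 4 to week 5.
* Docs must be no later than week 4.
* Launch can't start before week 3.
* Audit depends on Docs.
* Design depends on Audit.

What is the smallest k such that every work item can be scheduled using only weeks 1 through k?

9 weeks

The precedence chain requires at least 3 distinct weeks.
With at most 1 per week and 9 work items, at least 9 weeks are needed.
Propagating the time windows through the other constraints, Launch can't land before week 5, so the schedule must run through at least week 5.
9 works (last occupied week: week 9): for example Audit=week 2; Design=week 3; Integrate=week 6; Docs=week 1; Review=week 8; Launch=week 5; Scope=week 4; Test=week 9; Draft=week 7.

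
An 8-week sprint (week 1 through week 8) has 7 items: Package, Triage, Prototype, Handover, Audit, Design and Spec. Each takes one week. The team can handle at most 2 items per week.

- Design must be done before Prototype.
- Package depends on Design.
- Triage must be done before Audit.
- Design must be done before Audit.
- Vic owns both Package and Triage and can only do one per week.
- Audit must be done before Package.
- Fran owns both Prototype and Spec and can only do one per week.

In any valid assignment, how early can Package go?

Precedence pushes Package to at least week 3.
Package at week 3 is achievable: Audit -> week 2; Package -> week 3; Spec -> week 4; Triage -> week 1; Handover -> week 3; Design -> week 1; Prototype -> week 2.

week 3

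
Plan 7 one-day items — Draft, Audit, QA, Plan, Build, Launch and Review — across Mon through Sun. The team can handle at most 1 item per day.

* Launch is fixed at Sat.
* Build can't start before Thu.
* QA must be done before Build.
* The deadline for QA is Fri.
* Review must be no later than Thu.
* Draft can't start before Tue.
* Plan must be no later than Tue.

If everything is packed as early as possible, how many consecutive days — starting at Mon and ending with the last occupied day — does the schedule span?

The precedence chain requires at least 2 distinct days.
With at most 1 per day and 7 work items, at least 7 days are needed.
Launch can't be placed before Sat — that is day 6 counting from Mon — so the schedule must run through at least 6 days.
7 works (last occupied day: Sun): for example Audit=Sun, Launch=Sat, Plan=Mon, Review=Tue, QA=Wed, Draft=Fri, Build=Thu.

7 days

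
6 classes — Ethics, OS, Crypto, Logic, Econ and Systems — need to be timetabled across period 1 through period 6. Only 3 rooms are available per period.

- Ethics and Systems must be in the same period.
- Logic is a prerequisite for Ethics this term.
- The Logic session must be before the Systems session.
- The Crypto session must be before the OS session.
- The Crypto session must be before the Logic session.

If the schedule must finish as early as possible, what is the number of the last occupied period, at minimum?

3

The precedence chain requires at least 3 distinct periods.
With at most 3 per period and 6 classes, at least 2 periods are needed.
3 works (last occupied period: period 3): for example OS=period 2; Ethics=period 3; Systems=period 3; Logic=period 2; Econ=period 1; Crypto=period 1.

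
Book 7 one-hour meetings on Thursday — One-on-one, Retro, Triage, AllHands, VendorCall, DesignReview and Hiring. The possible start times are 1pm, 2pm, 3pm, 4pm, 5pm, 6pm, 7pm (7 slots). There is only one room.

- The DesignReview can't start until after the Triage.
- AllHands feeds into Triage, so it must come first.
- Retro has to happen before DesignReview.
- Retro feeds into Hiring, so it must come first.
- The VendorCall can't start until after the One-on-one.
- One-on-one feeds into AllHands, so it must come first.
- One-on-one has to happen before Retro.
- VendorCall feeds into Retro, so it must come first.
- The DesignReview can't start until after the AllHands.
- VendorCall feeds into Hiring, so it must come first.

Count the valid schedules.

Splitting on Retro: it can be 3pm (4), 4pm (6), 5pm (6). Listing each branch's schedules as (One-on-one, Triage, AllHands, VendorCall, DesignReview, Hiring):
Retro=3pm: (1pm,5pm,4pm,2pm,6pm,7pm) (1pm,5pm,4pm,2pm,7pm,6pm) (1pm,6pm,4pm,2pm,7pm,5pm) (1pm,6pm,5pm,2pm,7pm,4pm) — 4.
Retro=4pm: (1pm,5pm,2pm,3pm,6pm,7pm) (1pm,5pm,2pm,3pm,7pm,6pm) (1pm,5pm,3pm,2pm,6pm,7pm) (1pm,5pm,3pm,2pm,7pm,6pm) (1pm,6pm,2pm,3pm,7pm,5pm) (1pm,6pm,3pm,2pm,7pm,5pm) — 6.
Retro=5pm: (1pm,3pm,2pm,4pm,6pm,7pm) (1pm,3pm,2pm,4pm,7pm,6pm) (1pm,4pm,2pm,3pm,6pm,7pm) (1pm,4pm,2pm,3pm,7pm,6pm) (1pm,4pm,3pm,2pm,6pm,7pm) (1pm,4pm,3pm,2pm,7pm,6pm) — 6.
Summing: 4 + 6 + 6 = 16.

16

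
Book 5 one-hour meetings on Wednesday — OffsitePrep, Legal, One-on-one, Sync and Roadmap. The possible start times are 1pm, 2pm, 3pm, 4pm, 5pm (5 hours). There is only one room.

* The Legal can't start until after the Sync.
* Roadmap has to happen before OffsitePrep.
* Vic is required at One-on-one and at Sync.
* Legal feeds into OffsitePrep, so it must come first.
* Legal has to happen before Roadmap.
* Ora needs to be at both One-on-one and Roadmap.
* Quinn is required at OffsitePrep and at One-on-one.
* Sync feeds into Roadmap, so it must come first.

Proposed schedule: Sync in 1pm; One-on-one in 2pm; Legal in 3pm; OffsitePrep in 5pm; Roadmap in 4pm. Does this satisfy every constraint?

The Legal can't start until after the Sync — holds.
Quinn is required at OffsitePrep and at One-on-one — holds.
Vic is required at One-on-one and at Sync — holds.
Roadmap has to happen before OffsitePrep — holds.
Legal feeds into OffsitePrep, so it must come first — holds.
Legal has to happen before Roadmap — holds.
Ora needs to be at both One-on-one and Roadmap — holds.
There is only one room — holds.
Sync feeds into Roadmap, so it must come first — holds.

Yes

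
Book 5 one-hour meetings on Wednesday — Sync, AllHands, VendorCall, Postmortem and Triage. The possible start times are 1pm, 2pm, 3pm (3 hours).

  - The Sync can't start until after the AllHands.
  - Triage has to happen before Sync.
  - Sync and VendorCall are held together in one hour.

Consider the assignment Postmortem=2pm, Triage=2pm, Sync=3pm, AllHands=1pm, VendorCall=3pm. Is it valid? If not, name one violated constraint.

Sync and VendorCall are held together in one hour — holds.
The Sync can't start until after the AllHands — holds.
Triage has to happen before Sync — holds.

Yes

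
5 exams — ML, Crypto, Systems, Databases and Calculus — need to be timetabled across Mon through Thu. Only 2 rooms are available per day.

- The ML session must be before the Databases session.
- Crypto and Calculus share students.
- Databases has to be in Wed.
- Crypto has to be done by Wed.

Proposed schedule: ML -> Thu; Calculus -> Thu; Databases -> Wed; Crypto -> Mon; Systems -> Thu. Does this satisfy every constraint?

Databases has to be in Wed — holds.
Crypto has to be done by Wed — holds.
The ML session must be before the Databases session — violated.
Crypto and Calculus share students — holds.
Only 2 rooms are available per day — violated.

No — it violates: Only 2 rooms are available per day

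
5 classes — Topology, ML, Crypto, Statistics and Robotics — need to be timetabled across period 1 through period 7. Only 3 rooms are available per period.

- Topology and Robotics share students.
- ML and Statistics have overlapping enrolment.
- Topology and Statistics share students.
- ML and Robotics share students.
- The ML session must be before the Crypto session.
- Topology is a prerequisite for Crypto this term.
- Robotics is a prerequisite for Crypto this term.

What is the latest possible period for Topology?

period 6

Downstream work caps Topology at period 6.
Topology at period 6 is achievable: Statistics=period 2; Crypto=period 7; Topology=period 6; ML=period 1; Robotics=period 2.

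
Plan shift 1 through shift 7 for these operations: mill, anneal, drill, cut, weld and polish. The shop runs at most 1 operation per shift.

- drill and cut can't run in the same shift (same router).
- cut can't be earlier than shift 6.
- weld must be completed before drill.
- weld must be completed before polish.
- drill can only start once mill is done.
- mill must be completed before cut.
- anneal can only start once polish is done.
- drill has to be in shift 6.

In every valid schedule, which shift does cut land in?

cut's window is shift 6–shift 7.
drill is fixed at shift 6, and cut can't share a shift with drill.
So cut must be shift 7.

shift 7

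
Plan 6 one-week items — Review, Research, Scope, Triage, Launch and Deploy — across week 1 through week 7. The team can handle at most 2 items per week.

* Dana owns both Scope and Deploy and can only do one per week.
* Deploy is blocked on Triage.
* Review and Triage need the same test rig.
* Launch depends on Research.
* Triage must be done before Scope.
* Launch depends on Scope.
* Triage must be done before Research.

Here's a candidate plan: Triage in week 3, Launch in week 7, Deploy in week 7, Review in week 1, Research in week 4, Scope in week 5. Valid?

Triage must be done before Scope — holds.
Dana owns both Scope and Deploy and can only do one per week — holds.
The team can handle at most 2 items per week — holds.
Launch depends on Research — holds.
Deploy is blocked on Triage — holds.
Triage must be done before Research — holds.
Launch depends on Scope — holds.
Review and Triage need the same test rig — holds.

Valid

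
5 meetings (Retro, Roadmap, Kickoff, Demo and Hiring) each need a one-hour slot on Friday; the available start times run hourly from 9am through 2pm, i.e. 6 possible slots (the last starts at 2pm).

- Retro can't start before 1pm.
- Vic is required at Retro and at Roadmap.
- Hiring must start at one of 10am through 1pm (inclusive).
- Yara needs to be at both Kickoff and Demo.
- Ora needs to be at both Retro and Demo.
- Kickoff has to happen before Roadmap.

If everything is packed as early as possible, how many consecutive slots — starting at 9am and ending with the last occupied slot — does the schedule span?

The precedence chain requires at least 2 distinct slots.
Retro can't be placed before 1pm — that is slot 5 counting from 9am — so the schedule must run through at least 5 slots.
5 works (last occupied slot: 1pm): for example Hiring in 10am, Retro in 1pm, Kickoff in 9am, Roadmap in 10am, Demo in 10am.

5 slots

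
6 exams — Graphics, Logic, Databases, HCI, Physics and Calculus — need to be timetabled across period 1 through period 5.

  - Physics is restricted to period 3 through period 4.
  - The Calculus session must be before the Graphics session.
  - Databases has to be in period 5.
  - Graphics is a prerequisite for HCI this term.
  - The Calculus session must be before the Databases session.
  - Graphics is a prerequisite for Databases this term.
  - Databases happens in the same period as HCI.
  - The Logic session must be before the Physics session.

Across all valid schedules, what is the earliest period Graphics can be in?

period 2

Precedence pushes Graphics to at least period 2; downstream work caps Graphics at period 4.
Graphics at period 2 is achievable: Logic -> period 1; HCI -> period 5; Physics -> period 3; Calculus -> period 1; Databases -> period 5; Graphics -> period 2.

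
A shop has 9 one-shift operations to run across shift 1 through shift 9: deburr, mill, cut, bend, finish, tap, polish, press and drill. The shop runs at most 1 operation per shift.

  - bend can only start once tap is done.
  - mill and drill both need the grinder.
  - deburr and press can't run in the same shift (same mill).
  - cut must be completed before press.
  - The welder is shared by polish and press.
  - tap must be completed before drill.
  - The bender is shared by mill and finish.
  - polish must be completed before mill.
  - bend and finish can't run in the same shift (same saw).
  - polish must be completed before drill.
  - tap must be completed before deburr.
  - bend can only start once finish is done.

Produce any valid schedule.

press -> shift 9; mill -> shift 7; cut -> shift 8; deburr -> shift 6; tap -> shift 1; polish -> shift 4; finish -> shift 2; bend -> shift 3; drill -> shift 5

Checking: polish(shift 4) before mill(shift 7); tap(shift 1) before drill(shift 5); polish(shift 4) before drill(shift 5); tap(shift 1) before bend(shift 3); finish(shift 2) before bend(shift 3); tap(shift 1) before deburr(shift 6); cut(shift 8) before press(shift 9); deburr(shift 6) != press(shift 9); polish(shift 4) != press(shift 9); mill(shift 7) != finish(shift 2); bend(shift 3) != finish(shift 2); mill(shift 7) != drill(shift 5); max 1 per shift (cap 1).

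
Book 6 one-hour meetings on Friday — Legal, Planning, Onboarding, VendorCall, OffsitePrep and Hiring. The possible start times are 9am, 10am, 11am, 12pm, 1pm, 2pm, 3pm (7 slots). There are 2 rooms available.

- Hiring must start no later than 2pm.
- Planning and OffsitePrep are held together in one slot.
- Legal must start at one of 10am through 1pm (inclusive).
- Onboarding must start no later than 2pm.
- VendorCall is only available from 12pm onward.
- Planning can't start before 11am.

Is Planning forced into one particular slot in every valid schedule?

Planning can be 11am (e.g. Legal=10am, Onboarding=9am, Planning=11am, OffsitePrep=11am, VendorCall=12pm, Hiring=9am) or 12pm (e.g. OffsitePrep=12pm; Legal=10am; Planning=12pm; VendorCall=1pm; Onboarding=9am; Hiring=9am).

No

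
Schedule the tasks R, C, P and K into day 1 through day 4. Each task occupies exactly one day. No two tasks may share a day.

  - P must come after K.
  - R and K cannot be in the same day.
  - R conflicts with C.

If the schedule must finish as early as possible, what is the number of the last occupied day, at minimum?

4

The precedence chain requires at least 2 distinct days.
With at most 1 per day and 4 tasks, at least 4 days are needed.
4 works (last occupied day: day 4): for example R in day 3, K in day 1, P in day 2, C in day 4.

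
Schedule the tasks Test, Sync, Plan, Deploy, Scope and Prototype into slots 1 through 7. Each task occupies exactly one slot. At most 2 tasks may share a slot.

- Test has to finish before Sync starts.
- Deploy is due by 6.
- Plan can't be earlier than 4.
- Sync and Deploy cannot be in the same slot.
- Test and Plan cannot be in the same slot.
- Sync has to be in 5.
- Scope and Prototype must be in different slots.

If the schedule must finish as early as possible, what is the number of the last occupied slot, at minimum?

The precedence chain requires at least 2 distinct slots.
With at most 2 per slot and 6 tasks, at least 3 slots are needed.
Sync can't be placed before 5, so the schedule must run through at least slot 5.
5 works (last occupied slot: 5): for example Test in 1; Prototype in 3; Plan in 4; Sync in 5; Scope in 2; Deploy in 1.

slot 5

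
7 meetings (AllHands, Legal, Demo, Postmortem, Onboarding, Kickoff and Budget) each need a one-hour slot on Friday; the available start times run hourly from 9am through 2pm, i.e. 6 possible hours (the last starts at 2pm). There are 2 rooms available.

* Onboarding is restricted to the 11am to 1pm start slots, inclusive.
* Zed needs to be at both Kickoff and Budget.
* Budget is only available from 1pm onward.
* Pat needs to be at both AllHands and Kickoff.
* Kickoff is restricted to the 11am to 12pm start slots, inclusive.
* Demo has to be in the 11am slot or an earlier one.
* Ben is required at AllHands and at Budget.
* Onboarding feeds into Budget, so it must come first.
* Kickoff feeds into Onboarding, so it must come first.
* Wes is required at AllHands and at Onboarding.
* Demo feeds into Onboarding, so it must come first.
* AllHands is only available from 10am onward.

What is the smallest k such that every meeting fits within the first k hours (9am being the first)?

The precedence chain requires at least 3 distinct hours.
With at most 2 per hour and 7 meetings, at least 4 hours are needed.
Budget can't be placed before 1pm — that is hour 5 counting from 9am — so the schedule must run through at least 5 hours.
5 works (last occupied hour: 1pm): for example Budget -> 1pm, Postmortem -> 10am, Kickoff -> 11am, AllHands -> 10am, Legal -> 9am, Demo -> 9am, Onboarding -> 12pm.

5 hours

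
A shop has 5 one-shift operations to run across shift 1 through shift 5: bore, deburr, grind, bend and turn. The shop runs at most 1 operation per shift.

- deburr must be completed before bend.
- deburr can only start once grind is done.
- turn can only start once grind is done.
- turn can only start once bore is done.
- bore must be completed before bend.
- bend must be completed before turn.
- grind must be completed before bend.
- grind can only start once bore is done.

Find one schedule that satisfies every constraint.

bore -> shift 1, turn -> shift 5, bend -> shift 4, grind -> shift 2, deburr -> shift 3

Checking: grind(shift 2) before deburr(shift 3); deburr(shift 3) before bend(shift 4); grind(shift 2) before turn(shift 5); grind(shift 2) before bend(shift 4); bore(shift 1) before bend(shift 4); bore(shift 1) before turn(shift 5); bend(shift 4) before turn(shift 5); bore(shift 1) before grind(shift 2); max 1 per shift (cap 1).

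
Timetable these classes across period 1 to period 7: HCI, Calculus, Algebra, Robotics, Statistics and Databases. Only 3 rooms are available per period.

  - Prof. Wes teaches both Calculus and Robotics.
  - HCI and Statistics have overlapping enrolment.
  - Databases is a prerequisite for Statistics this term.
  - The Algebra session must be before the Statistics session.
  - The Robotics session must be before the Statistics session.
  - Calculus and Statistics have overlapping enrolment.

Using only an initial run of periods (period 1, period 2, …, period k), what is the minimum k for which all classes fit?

The precedence chain requires at least 2 distinct periods.
With at most 3 per period and 6 classes, at least 2 periods are needed.
Could 2 periods be enough, i.e. nothing placed later than period 2? No: Statistics must come after Robotics (at period 1 or later) → {period 2}; Robotics must come before Statistics (at period 2 or earlier) → {period 1}; Calculus can't share with Robotics (period 1) → {period 2}; Statistics can't share with Calculus (period 2) → nothing is left.
So 2 periods is not enough.
3 works (last occupied period: period 3): for example Databases in period 1, Statistics in period 2, HCI in period 3, Robotics in period 1, Algebra in period 1, Calculus in period 3.

3 periods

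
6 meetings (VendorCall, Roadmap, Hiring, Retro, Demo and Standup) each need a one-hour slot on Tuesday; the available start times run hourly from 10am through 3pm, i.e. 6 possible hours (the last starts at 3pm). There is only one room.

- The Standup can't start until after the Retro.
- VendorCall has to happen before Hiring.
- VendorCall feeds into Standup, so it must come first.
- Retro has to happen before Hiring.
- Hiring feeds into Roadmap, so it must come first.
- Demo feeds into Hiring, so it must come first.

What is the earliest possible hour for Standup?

Precedence pushes Standup to at least 11am.
Standup at 12pm is achievable: Roadmap in 3pm; VendorCall in 10am; Retro in 11am; Demo in 1pm; Standup in 12pm; Hiring in 2pm.
Nothing earlier works — the capacity limit rule out every hour before 12pm.

12pm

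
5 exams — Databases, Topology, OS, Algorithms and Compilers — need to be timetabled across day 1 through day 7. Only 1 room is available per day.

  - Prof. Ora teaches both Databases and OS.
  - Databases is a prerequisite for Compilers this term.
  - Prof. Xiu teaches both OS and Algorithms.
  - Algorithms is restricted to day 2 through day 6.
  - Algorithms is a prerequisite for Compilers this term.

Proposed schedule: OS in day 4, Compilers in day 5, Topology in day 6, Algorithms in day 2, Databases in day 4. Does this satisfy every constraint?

No — it violates: Prof. Ora teaches both Databases and OS

Prof. Ora teaches both Databases and OS — violated.
Prof. Xiu teaches both OS and Algorithms — holds.
Algorithms is a prerequisite for Compilers this term — holds.
Algorithms is restricted to day 2 through day 6 — holds.
Only 1 room is available per day — violated.
Databases is a prerequisite for Compilers this term — holds.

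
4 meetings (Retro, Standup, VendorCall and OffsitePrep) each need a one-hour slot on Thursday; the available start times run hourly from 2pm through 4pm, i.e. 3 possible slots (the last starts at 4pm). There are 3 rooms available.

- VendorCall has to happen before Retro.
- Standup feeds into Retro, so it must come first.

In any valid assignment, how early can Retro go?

Precedence pushes Retro to at least 3pm.
Retro at 3pm is achievable: VendorCall=2pm; Standup=2pm; Retro=3pm; OffsitePrep=2pm.

3pm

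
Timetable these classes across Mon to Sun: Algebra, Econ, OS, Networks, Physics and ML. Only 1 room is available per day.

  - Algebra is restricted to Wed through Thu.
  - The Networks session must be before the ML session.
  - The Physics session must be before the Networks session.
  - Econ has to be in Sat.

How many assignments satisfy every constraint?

40

Splitting on Algebra: it can be Wed (20), Thu (20). Listing each branch's schedules as (Econ, OS, Networks, Physics, ML):
Algebra=Wed: (Sat,Mon,Thu,Tue,Fri) (Sat,Mon,Thu,Tue,Sun) (Sat,Mon,Fri,Tue,Sun) (Sat,Mon,Fri,Thu,Sun) (Sat,Tue,Thu,Mon,Fri) (Sat,Tue,Thu,Mon,Sun) (Sat,Tue,Fri,Mon,Sun) (Sat,Tue,Fri,Thu,Sun) (Sat,Thu,Tue,Mon,Fri) (Sat,Thu,Tue,Mon,Sun) (Sat,Thu,Fri,Mon,Sun) (Sat,Thu,Fri,Tue,Sun) (Sat,Fri,Tue,Mon,Thu) (Sat,Fri,Tue,Mon,Sun) (Sat,Fri,Thu,Mon,Sun) (Sat,Fri,Thu,Tue,Sun) (Sat,Sun,Tue,Mon,Thu) (Sat,Sun,Tue,Mon,Fri) (Sat,Sun,Thu,Mon,Fri) (Sat,Sun,Thu,Tue,Fri) — 20.
Algebra=Thu: (Sat,Mon,Wed,Tue,Fri) (Sat,Mon,Wed,Tue,Sun) (Sat,Mon,Fri,Tue,Sun) (Sat,Mon,Fri,Wed,Sun) (Sat,Tue,Wed,Mon,Fri) (Sat,Tue,Wed,Mon,Sun) (Sat,Tue,Fri,Mon,Sun) (Sat,Tue,Fri,Wed,Sun) (Sat,Wed,Tue,Mon,Fri) (Sat,Wed,Tue,Mon,Sun) (Sat,Wed,Fri,Mon,Sun) (Sat,Wed,Fri,Tue,Sun) (Sat,Fri,Tue,Mon,Wed) (Sat,Fri,Tue,Mon,Sun) (Sat,Fri,Wed,Mon,Sun) (Sat,Fri,Wed,Tue,Sun) (Sat,Sun,Tue,Mon,Wed) (Sat,Sun,Tue,Mon,Fri) (Sat,Sun,Wed,Mon,Fri) (Sat,Sun,Wed,Tue,Fri) — 20.
Summing: 20 + 20 = 40.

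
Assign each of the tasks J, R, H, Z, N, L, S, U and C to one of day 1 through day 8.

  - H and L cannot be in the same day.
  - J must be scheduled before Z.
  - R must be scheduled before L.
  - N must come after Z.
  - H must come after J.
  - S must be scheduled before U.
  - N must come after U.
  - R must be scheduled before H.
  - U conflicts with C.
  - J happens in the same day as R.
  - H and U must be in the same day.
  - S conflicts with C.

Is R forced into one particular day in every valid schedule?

No

R can be day 1 (e.g. H in day 2; N in day 3; S in day 1; R in day 1; J in day 1; L in day 3; Z in day 2; C in day 3; U in day 2) or day 2 (e.g. J=day 2; R=day 2; N=day 4; S=day 1; C=day 2; U=day 3; L=day 4; Z=day 3; H=day 3).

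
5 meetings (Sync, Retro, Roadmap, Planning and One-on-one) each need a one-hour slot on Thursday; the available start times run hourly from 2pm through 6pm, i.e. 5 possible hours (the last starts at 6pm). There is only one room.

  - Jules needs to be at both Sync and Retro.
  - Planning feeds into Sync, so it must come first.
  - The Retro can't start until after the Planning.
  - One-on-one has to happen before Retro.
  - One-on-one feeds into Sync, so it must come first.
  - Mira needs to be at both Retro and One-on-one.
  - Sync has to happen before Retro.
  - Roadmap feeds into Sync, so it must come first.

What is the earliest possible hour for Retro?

Precedence pushes Retro to at least 4pm.
Retro at 6pm is achievable: Roadmap -> 4pm, One-on-one -> 3pm, Sync -> 5pm, Planning -> 2pm, Retro -> 6pm.
Nothing earlier works — the conflict and capacity constraints rule out every hour before 6pm.

6pm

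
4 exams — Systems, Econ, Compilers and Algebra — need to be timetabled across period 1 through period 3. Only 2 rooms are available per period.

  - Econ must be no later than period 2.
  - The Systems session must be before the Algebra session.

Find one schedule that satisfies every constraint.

Econ -> period 1; Algebra -> period 2; Compilers -> period 2; Systems -> period 1

Checking: Systems(period 1) before Algebra(period 2); Econ=period 1 in [period 1,period 2]; max 2 per period (cap 2).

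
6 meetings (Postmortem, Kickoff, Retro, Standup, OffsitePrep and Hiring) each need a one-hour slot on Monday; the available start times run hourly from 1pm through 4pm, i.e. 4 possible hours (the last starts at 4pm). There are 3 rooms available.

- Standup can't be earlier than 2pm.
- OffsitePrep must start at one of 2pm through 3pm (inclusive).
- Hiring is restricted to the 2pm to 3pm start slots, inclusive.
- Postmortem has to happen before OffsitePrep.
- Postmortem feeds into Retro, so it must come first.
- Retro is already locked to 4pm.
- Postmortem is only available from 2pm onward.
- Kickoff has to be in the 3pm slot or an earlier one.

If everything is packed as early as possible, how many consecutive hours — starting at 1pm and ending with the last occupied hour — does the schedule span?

The precedence chain requires at least 2 distinct hours.
With at most 3 per hour and 6 meetings, at least 2 hours are needed.
Retro can't be placed before 4pm — that is hour 4 counting from 1pm — so the schedule must run through at least 4 hours.
4 works (last occupied hour: 4pm): for example Standup in 2pm; Hiring in 2pm; OffsitePrep in 3pm; Postmortem in 2pm; Kickoff in 1pm; Retro in 4pm.

4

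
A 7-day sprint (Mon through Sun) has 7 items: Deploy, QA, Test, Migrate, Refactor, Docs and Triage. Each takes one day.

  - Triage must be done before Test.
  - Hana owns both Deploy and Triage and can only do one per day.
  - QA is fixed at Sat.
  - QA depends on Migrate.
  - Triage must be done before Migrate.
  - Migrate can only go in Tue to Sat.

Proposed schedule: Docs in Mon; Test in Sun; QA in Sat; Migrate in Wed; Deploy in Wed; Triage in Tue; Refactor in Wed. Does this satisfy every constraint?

Valid

Triage must be done before Migrate — holds.
Migrate can only go in Tue to Sat — holds.
QA is fixed at Sat — holds.
Triage must be done before Test — holds.
QA depends on Migrate — holds.
Hana owns both Deploy and Triage and can only do one per day — holds.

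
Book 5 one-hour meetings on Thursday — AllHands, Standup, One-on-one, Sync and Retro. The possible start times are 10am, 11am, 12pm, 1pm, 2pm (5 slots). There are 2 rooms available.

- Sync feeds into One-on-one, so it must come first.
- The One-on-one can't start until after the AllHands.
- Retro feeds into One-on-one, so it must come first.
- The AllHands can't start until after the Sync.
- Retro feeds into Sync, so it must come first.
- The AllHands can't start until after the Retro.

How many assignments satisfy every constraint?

Splitting on AllHands: it can be 12pm (10), 1pm (15). Listing each branch's schedules as (Standup, One-on-one, Sync, Retro):
AllHands=12pm: (10am,1pm,11am,10am) (10am,2pm,11am,10am) (11am,1pm,11am,10am) (11am,2pm,11am,10am) (12pm,1pm,11am,10am) (12pm,2pm,11am,10am) (1pm,1pm,11am,10am) (1pm,2pm,11am,10am) (2pm,1pm,11am,10am) (2pm,2pm,11am,10am) — 10.
AllHands=1pm: (10am,2pm,11am,10am) (10am,2pm,12pm,10am) (10am,2pm,12pm,11am) (11am,2pm,11am,10am) (11am,2pm,12pm,10am) (11am,2pm,12pm,11am) (12pm,2pm,11am,10am) (12pm,2pm,12pm,10am) (12pm,2pm,12pm,11am) (1pm,2pm,11am,10am) (1pm,2pm,12pm,10am) (1pm,2pm,12pm,11am) (2pm,2pm,11am,10am) (2pm,2pm,12pm,10am) (2pm,2pm,12pm,11am) — 15.
Summing: 10 + 15 = 25.

25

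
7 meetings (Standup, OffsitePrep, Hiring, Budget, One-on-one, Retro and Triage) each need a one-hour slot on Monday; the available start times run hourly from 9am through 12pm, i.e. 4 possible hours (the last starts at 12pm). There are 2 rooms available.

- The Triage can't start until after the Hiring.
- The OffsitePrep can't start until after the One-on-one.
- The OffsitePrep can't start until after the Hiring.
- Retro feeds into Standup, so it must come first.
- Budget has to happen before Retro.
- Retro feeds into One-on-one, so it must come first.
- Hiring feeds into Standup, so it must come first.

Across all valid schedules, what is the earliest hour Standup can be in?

Precedence pushes Standup to at least 11am.
Standup at 11am is achievable: Standup in 11am, One-on-one in 11am, Hiring in 9am, Retro in 10am, Triage in 10am, Budget in 9am, OffsitePrep in 12pm.

11am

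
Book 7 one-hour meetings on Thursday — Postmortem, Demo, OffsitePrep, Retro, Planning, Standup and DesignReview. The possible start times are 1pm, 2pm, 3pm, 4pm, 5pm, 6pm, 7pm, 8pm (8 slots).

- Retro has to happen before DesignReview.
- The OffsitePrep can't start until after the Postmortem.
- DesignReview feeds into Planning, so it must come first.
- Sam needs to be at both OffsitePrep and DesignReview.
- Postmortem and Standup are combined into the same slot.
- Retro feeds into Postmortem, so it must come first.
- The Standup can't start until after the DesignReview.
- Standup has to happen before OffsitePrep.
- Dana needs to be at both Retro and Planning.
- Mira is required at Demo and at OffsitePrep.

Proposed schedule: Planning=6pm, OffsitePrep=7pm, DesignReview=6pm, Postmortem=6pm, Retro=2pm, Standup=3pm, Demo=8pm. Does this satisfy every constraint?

No — it violates: The Standup can't start until after the DesignReview

Retro feeds into Postmortem, so it must come first — holds.
Retro has to happen before DesignReview — holds.
Postmortem and Standup are combined into the same slot — violated.
The OffsitePrep can't start until after the Postmortem — holds.
The Standup can't start until after the DesignReview — violated.
Dana needs to be at both Retro and Planning — holds.
Standup has to happen before OffsitePrep — holds.
Mira is required at Demo and at OffsitePrep — holds.
Sam needs to be at both OffsitePrep and DesignReview — holds.
DesignReview feeds into Planning, so it must come first — violated.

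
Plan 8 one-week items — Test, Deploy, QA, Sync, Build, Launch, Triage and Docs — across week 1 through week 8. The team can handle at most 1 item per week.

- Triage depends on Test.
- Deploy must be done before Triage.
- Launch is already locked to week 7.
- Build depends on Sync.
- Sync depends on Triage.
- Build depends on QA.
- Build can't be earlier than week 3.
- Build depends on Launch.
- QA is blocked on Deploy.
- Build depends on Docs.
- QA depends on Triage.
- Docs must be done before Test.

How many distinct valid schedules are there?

6

Splitting on Test: it can be week 2 (2), week 3 (4). Listing each branch's schedules as (Deploy, QA, Sync, Build, Launch, Triage, Docs) by week number:
Test=week 2: (3,5,6,8,7,4,1) (3,6,5,8,7,4,1) — 2.
Test=week 3: (1,5,6,8,7,4,2) (1,6,5,8,7,4,2) (2,5,6,8,7,4,1) (2,6,5,8,7,4,1) — 4.
Summing: 2 + 4 = 6.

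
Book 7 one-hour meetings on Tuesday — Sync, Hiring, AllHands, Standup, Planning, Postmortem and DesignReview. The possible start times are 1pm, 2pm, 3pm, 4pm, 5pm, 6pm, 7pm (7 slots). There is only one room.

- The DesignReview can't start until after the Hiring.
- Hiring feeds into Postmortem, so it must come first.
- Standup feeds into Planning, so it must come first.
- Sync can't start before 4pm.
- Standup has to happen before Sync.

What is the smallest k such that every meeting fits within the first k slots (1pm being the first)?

The precedence chain requires at least 2 distinct slots.
With at most 1 per slot and 7 meetings, at least 7 slots are needed.
Sync can't be placed before 4pm — that is slot 4 counting from 1pm — so the schedule must run through at least 4 slots.
7 works (last occupied slot: 7pm): for example DesignReview=6pm; Standup=2pm; Sync=4pm; Hiring=1pm; Postmortem=5pm; AllHands=7pm; Planning=3pm.

7 slots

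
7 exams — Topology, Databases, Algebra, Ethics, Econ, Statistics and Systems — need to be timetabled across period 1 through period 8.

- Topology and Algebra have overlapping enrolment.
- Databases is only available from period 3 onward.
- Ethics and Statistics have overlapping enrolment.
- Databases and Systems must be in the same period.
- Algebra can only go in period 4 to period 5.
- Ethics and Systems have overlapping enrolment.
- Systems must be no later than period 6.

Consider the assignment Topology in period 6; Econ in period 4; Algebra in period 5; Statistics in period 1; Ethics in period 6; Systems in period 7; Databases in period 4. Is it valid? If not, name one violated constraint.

Ethics and Systems have overlapping enrolment — holds.
Topology and Algebra have overlapping enrolment — holds.
Algebra can only go in period 4 to period 5 — holds.
Systems must be no later than period 6 — violated.
Databases is only available from period 3 onward — holds.
Ethics and Statistics have overlapping enrolment — holds.
Databases and Systems must be in the same period — violated.

No. Databases and Systems must be in the same period is not satisfied.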